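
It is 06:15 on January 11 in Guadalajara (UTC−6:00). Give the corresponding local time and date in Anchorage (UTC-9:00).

03:15 on January 11

In UTC: 06:15 + 6:00 = 12:15 on Jan 11.
Anchorage is UTC−9:00: 12:15 − 9:00 = 03:15 on Jan 11.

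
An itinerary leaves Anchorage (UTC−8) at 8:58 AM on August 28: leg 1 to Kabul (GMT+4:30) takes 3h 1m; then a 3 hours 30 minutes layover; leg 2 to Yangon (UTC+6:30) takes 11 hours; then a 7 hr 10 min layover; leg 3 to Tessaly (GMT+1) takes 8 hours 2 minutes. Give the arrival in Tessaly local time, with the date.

2:41 AM on August 30

Convert departure to UTC: 8:58 AM + 8:00 = 4:58 PM UTC on Aug 28.
Add 3 hours 1 minute leg 1 → 7:59 PM UTC.
Add 3 hours 30 minutes layover in Kabul → 11:29 PM UTC.
Add 11 hours leg 2 → 10:29 AM UTC (Aug 29).
Add 7 hours and 10 minutes layover in Yangon → 5:39 PM UTC.
Add 8 hours 2 minutes leg 3 → 1:41 AM UTC (Aug 30).
Tessaly is UTC+1:00, so local arrival = 1:41 AM + 1:00 = 2:41 AM on Aug 30.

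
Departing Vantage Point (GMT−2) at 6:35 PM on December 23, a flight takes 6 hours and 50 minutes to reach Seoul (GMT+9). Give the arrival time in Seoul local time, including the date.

12:25 PM on December 24

Convert departure to UTC: 6:35 PM + 2:00 = 8:35 PM UTC on Dec 23.
Add 6 hours and 50 minutes travel time → 3:25 AM UTC (Dec 24).
Seoul is UTC+9:00, so local arrival = 3:25 AM + 9:00 = 12:25 PM on Dec 24.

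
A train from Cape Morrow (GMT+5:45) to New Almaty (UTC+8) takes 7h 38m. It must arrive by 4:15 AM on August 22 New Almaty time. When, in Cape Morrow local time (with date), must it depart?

Target arrival in UTC: 4:15 AM − 8:00 = 8:15 PM on Aug 21.
Subtract 7 hours 38 minutes → departure 12:37 PM UTC on Aug 21.
Cape Morrow is UTC+5:45: 12:37 PM + 5:45 = 6:22 PM on Aug 21.

6:22 PM on Aug 21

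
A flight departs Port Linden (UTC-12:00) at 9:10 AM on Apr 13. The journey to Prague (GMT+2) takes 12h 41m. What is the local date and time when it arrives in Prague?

Convert departure to UTC: 9:10 AM + 12:00 = 9:10 PM UTC on Apr 13.
Add 12 hours and 41 minutes travel time → 9:51 AM UTC (Apr 14).
Prague is UTC+2:00, so local arrival = 9:51 AM + 2:00 = 11:51 AM on Apr 14.

11:51 AM on April 14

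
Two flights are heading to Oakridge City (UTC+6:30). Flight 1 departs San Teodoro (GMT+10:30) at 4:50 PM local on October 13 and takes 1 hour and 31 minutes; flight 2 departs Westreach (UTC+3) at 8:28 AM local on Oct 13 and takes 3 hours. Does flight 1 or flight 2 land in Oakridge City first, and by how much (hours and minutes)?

Flight 1 in UTC: 4:50 PM − 10:30 = 6:20 AM on Oct 13.
+1 hour 31 minutes → arrive 7:51 AM UTC on Oct 13.
Flight 2 in UTC: 8:28 AM − 3:00 = 5:28 AM on Oct 13.
+3 hours → arrive 8:28 AM UTC on Oct 13.
Flight 1 lands earlier by 37 minutes.

the first, by 37 minutes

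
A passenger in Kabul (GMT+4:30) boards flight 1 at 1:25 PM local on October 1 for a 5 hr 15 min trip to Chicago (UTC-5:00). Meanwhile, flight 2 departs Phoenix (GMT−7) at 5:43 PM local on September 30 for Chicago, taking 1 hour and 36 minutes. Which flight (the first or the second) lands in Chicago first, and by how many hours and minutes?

the second, by 11 hours 51 minutes

Flight 1 in UTC: 1:25 PM − 4:30 = 8:55 AM on Oct 1.
+5 hours 15 minutes → arrive 2:10 PM UTC on Oct 1.
Flight 2 in UTC: 5:43 PM + 7:00 = 12:43 AM on Oct 1.
+1 hour and 36 minutes → arrive 2:19 AM UTC on Oct 1.
Flight 2 lands earlier by 11 hours 51 minutes.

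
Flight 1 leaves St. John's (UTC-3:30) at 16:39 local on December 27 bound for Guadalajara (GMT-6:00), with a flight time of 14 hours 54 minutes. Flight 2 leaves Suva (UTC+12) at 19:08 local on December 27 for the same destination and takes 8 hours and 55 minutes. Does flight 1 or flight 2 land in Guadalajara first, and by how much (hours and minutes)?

the second, by 19 hours

Flight 1 in UTC: 16:39 + 3:30 = 20:09 on Dec 27.
+14 hours and 54 minutes → arrive 11:03 UTC on Dec 28.
Flight 2 in UTC: 19:08 − 12:00 = 07:08 on Dec 27.
+8 hours 55 minutes → arrive 16:03 UTC on Dec 27.
Flight 2 lands earlier by 19 hours.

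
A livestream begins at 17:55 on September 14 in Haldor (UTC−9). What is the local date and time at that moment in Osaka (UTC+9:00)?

In UTC: 17:55 + 9:00 = 02:55 on Sep 15.
Osaka is UTC+9:00: 02:55 + 9:00 = 11:55 on Sep 15.

11:55 on September 15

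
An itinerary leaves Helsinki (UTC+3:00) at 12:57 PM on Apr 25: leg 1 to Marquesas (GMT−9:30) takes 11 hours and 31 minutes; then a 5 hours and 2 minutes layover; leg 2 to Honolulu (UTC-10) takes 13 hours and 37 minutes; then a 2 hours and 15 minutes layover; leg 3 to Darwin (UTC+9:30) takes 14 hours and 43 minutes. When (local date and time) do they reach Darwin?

Convert departure to UTC: 12:57 PM − 3:00 = 9:57 AM UTC on Apr 25.
Add 11 hours 31 minutes leg 1 → 9:28 PM UTC.
Add 5 hours 2 minutes layover in Marquesas → 2:30 AM UTC (Apr 26).
Add 13 hours 37 minutes leg 2 → 4:07 PM UTC.
Add 2 hours 15 minutes layover in Honolulu → 6:22 PM UTC.
Add 14 hours and 43 minutes leg 3 → 9:05 AM UTC (Apr 27).
Darwin is UTC+9:30, so local arrival = 9:05 AM + 9:30 = 6:35 PM on Apr 27.

6:35 PM on Apr 27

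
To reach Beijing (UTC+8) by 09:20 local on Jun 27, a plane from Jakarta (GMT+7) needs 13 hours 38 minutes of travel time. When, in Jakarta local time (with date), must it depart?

Target arrival in UTC: 09:20 − 8:00 = 01:20 on Jun 27.
Subtract 13 hours and 38 minutes → departure 11:42 UTC on Jun 26.
Jakarta is UTC+7:00: 11:42 + 7:00 = 18:42 on Jun 26.

18:42 on Jun 26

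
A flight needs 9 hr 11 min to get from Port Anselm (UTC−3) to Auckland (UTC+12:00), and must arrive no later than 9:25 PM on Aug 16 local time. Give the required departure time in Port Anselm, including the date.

9:14 PM on August 15

Target arrival in UTC: 9:25 PM − 12:00 = 9:25 AM on Aug 16.
Subtract 9 hours 11 minutes → departure 12:14 AM UTC on Aug 16.
Port Anselm is UTC−3:00: 12:14 AM − 3:00 = 9:14 PM on Aug 15.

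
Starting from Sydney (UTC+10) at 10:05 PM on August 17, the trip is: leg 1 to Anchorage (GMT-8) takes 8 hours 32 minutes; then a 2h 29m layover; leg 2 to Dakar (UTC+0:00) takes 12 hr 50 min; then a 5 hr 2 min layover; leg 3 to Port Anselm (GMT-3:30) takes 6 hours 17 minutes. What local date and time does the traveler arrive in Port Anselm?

Convert departure to UTC: 10:05 PM − 10:00 = 12:05 PM UTC on Aug 17.
Add 8 hours and 32 minutes leg 1 → 8:37 PM UTC.
Add 2 hours and 29 minutes layover in Anchorage → 11:06 PM UTC.
Add 12 hours 50 minutes leg 2 → 11:56 AM UTC (Aug 18).
Add 5 hours 2 minutes layover in Dakar → 4:58 PM UTC.
Add 6 hours and 17 minutes leg 3 → 11:15 PM UTC.
Port Anselm is UTC−3:30, so local arrival = 11:15 PM − 3:30 = 7:45 PM on Aug 18.

7:45 PM on August 18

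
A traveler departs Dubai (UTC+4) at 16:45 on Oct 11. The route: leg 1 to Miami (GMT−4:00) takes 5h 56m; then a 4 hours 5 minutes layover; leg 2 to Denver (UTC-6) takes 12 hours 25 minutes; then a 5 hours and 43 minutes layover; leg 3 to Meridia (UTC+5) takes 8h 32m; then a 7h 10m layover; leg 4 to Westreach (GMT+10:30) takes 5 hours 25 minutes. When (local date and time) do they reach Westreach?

00:31 on October 14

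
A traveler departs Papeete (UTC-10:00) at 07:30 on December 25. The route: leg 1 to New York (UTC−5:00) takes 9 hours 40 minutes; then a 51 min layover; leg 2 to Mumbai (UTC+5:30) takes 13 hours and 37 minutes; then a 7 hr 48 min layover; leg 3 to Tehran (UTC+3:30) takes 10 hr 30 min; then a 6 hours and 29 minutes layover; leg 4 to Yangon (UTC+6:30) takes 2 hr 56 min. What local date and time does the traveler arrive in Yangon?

Convert departure to UTC: 07:30 + 10:00 = 17:30 UTC on Dec 25.
Add 9 hours 40 minutes leg 1 → 03:10 UTC (Dec 26).
Add 51 minutes layover in New York → 04:01 UTC.
Add 13 hours 37 minutes leg 2 → 17:38 UTC.
Add 7 hours and 48 minutes layover in Mumbai → 01:26 UTC (Dec 27).
Add 10 hours 30 minutes leg 3 → 11:56 UTC.
Add 6 hours 29 minutes layover in Tehran → 18:25 UTC.
Add 2 hours 56 minutes leg 4 → 21:21 UTC.
Yangon is UTC+6:30, so local arrival = 21:21 + 6:30 = 03:51 on Dec 28.

03:51 on December 28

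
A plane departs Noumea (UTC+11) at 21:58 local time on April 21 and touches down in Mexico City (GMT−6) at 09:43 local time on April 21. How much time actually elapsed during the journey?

Departure in UTC: 21:58 − 11:00 = 10:58 on Apr 21.
Arrival in UTC: 09:43 + 6:00 = 15:43 on Apr 21.
Elapsed = 15:43 − 10:58 = 4 hours 45 minutes.

4 hours 45 minutes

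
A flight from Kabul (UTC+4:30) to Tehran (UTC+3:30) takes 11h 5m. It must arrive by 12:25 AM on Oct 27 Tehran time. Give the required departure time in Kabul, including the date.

Target arrival in UTC: 12:25 AM − 3:30 = 8:55 PM on Oct 26.
Subtract 11 hours and 5 minutes → departure 9:50 AM UTC on Oct 26.
Kabul is UTC+4:30: 9:50 AM + 4:30 = 2:20 PM on Oct 26.

2:20 PM on Oct 26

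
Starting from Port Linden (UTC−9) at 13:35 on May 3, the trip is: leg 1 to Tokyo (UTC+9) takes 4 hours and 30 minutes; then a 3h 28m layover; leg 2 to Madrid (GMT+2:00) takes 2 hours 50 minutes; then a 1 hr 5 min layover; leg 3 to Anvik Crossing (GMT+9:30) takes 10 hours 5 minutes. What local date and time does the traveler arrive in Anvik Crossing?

06:03 on May 5

Convert departure to UTC: 13:35 + 9:00 = 22:35 UTC on May 3.
Add 4 hours and 30 minutes leg 1 → 03:05 UTC (May 4).
Add 3 hours and 28 minutes layover in Tokyo → 06:33 UTC.
Add 2 hours and 50 minutes leg 2 → 09:23 UTC.
Add 1 hour and 5 minutes layover in Madrid → 10:28 UTC.
Add 10 hours 5 minutes leg 3 → 20:33 UTC.
Anvik Crossing is UTC+9:30, so local arrival = 20:33 + 9:30 = 06:03 on May 5.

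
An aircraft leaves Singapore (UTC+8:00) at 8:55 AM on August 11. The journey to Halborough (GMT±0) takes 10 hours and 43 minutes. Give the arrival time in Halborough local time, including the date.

Halborough is 8:00 behind Singapore.
After 10 hours and 43 minutes it is 7:38 PM in Singapore.
Shift by the zone difference: 7:38 PM − 8:00 = 11:38 AM on Aug 11 in Halborough.

11:38 AM on August 11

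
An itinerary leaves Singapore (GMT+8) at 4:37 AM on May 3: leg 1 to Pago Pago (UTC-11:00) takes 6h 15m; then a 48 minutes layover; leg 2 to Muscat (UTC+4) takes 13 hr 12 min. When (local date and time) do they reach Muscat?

Convert departure to UTC: 4:37 AM − 8:00 = 8:37 PM UTC on May 2.
Add 6 hours and 15 minutes leg 1 → 2:52 AM UTC (May 3).
Add 48 minutes layover in Pago Pago → 3:40 AM UTC.
Add 13 hours and 12 minutes leg 2 → 4:52 PM UTC.
Muscat is UTC+4:00, so local arrival = 4:52 PM + 4:00 = 8:52 PM on May 3.

8:52 PM on May 3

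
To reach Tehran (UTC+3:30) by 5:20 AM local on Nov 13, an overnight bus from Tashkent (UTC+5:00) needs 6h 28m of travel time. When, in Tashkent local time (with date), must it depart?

Target arrival in UTC: 5:20 AM − 3:30 = 1:50 AM on Nov 13.
Subtract 6 hours and 28 minutes → departure 7:22 PM UTC on Nov 12.
Tashkent is UTC+5:00: 7:22 PM + 5:00 = 12:22 AM on Nov 13.

12:22 AM on Nov 13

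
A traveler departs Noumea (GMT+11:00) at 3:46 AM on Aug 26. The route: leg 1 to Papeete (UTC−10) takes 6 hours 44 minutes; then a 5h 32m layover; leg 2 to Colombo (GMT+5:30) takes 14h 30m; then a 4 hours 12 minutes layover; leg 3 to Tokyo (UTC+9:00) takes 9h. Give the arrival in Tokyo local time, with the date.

Convert departure to UTC: 3:46 AM − 11:00 = 4:46 PM UTC on Aug 25.
Add 6 hours and 44 minutes leg 1 → 11:30 PM UTC.
Add 5 hours and 32 minutes layover in Papeete → 5:02 AM UTC (Aug 26).
Add 14 hours and 30 minutes leg 2 → 7:32 PM UTC.
Add 4 hours 12 minutes layover in Colombo → 11:44 PM UTC.
Add 9 hours leg 3 → 8:44 AM UTC (Aug 27).
Tokyo is UTC+9:00, so local arrival = 8:44 AM + 9:00 = 5:44 PM on Aug 27.

5:44 PM on August 27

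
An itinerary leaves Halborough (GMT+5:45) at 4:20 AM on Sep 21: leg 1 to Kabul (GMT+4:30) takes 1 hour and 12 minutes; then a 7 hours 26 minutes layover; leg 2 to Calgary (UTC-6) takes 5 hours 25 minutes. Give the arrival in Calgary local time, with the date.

Convert departure to UTC: 4:20 AM − 5:45 = 10:35 PM UTC on Sep 20.
Add 1 hour and 12 minutes leg 1 → 11:47 PM UTC.
Add 7 hours and 26 minutes layover in Kabul → 7:13 AM UTC (Sep 21).
Add 5 hours 25 minutes leg 2 → 12:38 PM UTC.
Calgary is UTC−6:00, so local arrival = 12:38 PM − 6:00 = 6:38 AM on Sep 21.

6:38 AM on Sep 21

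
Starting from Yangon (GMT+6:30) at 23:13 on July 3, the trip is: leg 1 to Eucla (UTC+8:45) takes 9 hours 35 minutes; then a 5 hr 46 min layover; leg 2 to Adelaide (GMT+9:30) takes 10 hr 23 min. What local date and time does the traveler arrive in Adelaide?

03:57 on Jul 5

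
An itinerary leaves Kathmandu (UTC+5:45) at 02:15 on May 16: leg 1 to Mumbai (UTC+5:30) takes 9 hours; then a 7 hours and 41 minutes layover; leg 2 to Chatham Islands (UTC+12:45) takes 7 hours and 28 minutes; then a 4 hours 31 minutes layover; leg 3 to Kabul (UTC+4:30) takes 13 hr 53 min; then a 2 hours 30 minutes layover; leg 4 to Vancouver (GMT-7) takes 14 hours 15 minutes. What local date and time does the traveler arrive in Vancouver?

00:48 on May 18

Convert departure to UTC: 02:15 − 5:45 = 20:30 UTC on May 15.
Add 9 hours leg 1 → 05:30 UTC (May 16).
Add 7 hours 41 minutes layover in Mumbai → 13:11 UTC.
Add 7 hours 28 minutes leg 2 → 20:39 UTC.
Add 4 hours and 31 minutes layover in Chatham Islands → 01:10 UTC (May 17).
Add 13 hours 53 minutes leg 3 → 15:03 UTC.
Add 2 hours 30 minutes layover in Kabul → 17:33 UTC.
Add 14 hours 15 minutes leg 4 → 07:48 UTC (May 18).
Vancouver is UTC−7:00, so local arrival = 07:48 − 7:00 = 00:48 on May 18.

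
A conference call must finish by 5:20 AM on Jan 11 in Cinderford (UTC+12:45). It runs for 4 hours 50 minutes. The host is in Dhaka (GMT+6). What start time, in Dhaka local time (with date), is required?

5:45 PM on January 10

Target end time in UTC: 5:20 AM − 12:45 = 4:35 PM on Jan 10.
Subtract 4 hours 50 minutes → start 11:45 AM UTC on Jan 10.
Dhaka is UTC+6:00: 11:45 AM + 6:00 = 5:45 PM on Jan 10.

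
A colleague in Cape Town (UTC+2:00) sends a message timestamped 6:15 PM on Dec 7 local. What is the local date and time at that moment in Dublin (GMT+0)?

In UTC: 6:15 PM − 2:00 = 4:15 PM on Dec 7.
Dublin is UTC+0, so it is 4:15 PM on Dec 7.

4:15 PM on December 7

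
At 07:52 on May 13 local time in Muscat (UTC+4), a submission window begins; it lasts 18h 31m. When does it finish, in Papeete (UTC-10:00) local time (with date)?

Convert start to UTC: 07:52 − 4:00 = 03:52 UTC on May 13.
Add 18 hours and 31 minutes duration → 22:23 UTC.
Papeete is UTC−10:00, so local end time = 22:23 − 10:00 = 12:23 on May 13.

12:23 on May 13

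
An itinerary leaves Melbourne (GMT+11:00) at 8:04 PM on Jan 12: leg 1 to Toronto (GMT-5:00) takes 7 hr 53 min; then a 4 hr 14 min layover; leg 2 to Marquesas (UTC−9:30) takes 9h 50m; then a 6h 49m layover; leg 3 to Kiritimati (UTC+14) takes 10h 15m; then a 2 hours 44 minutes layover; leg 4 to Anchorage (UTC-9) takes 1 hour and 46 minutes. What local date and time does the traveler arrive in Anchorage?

Convert departure to UTC: 8:04 PM − 11:00 = 9:04 AM UTC on Jan 12.
Add 7 hours 53 minutes leg 1 → 4:57 PM UTC.
Add 4 hours 14 minutes layover in Toronto → 9:11 PM UTC.
Add 9 hours and 50 minutes leg 2 → 7:01 AM UTC (Jan 13).
Add 6 hours and 49 minutes layover in Marquesas → 1:50 PM UTC.
Add 10 hours 15 minutes leg 3 → 12:05 AM UTC (Jan 14).
Add 2 hours 44 minutes layover in Kiritimati → 2:49 AM UTC.
Add 1 hour and 46 minutes leg 4 → 4:35 AM UTC.
Anchorage is UTC−9:00, so local arrival = 4:35 AM − 9:00 = 7:35 PM on Jan 13.

7:35 PM on January 13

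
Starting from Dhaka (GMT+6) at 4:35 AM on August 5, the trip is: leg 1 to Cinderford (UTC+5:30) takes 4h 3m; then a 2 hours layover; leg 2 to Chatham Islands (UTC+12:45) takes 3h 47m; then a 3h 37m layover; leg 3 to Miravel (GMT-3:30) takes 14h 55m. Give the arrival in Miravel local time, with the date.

11:27 PM on August 5

Convert departure to UTC: 4:35 AM − 6:00 = 10:35 PM UTC on Aug 4.
Add 4 hours and 3 minutes leg 1 → 2:38 AM UTC (Aug 5).
Add 2 hours layover in Cinderford → 4:38 AM UTC.
Add 3 hours 47 minutes leg 2 → 8:25 AM UTC.
Add 3 hours 37 minutes layover in Chatham Islands → 12:02 PM UTC.
Add 14 hours 55 minutes leg 3 → 2:57 AM UTC (Aug 6).
Miravel is UTC−3:30, so local arrival = 2:57 AM − 3:30 = 11:27 PM on Aug 5.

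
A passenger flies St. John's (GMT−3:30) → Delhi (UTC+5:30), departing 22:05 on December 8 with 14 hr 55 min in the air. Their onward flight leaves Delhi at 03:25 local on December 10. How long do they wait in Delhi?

Convert departure to UTC: 22:05 + 3:30 = 01:35 UTC on Dec 9.
Add 14 hours and 55 minutes flight time → 16:30 UTC.
Delhi is UTC+5:30, so local arrival = 16:30 + 5:30 = 22:00 on Dec 9.
Layover = 03:25 − 22:00 (+1 day) = 5 hours 25 minutes.

5 hours 25 minutes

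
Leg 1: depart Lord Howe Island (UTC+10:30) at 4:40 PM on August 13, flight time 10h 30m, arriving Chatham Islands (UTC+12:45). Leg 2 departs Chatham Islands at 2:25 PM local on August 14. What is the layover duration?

Convert departure to UTC: 4:40 PM − 10:30 = 6:10 AM UTC on Aug 13.
Add 10 hours and 30 minutes flight time → 4:40 PM UTC.
Chatham Islands is UTC+12:45, so local arrival = 4:40 PM + 12:45 = 5:25 AM on Aug 14.
Layover = 2:25 PM − 5:25 AM = 9 hours.

9 hours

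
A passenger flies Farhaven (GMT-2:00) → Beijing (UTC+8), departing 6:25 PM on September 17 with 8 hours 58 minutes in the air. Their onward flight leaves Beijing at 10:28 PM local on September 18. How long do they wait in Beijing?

9 hours 5 minutes

Convert departure to UTC: 6:25 PM + 2:00 = 8:25 PM UTC on Sep 17.
Add 8 hours and 58 minutes flight time → 5:23 AM UTC (Sep 18).
Beijing is UTC+8:00, so local arrival = 5:23 AM + 8:00 = 1:23 PM on Sep 18.
Layover = 10:28 PM − 1:23 PM = 9 hours 5 minutes.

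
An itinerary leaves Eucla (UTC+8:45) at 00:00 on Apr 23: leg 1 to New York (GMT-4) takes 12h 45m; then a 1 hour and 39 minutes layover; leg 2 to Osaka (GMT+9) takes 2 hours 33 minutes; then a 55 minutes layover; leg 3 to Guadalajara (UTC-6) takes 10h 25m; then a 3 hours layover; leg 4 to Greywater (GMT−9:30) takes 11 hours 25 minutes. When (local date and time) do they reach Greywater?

00:27 on April 24

Convert departure to UTC: 00:00 − 8:45 = 15:15 UTC on Apr 22.
Add 12 hours and 45 minutes leg 1 → 04:00 UTC (Apr 23).
Add 1 hour and 39 minutes layover in New York → 05:39 UTC.
Add 2 hours 33 minutes leg 2 → 08:12 UTC.
Add 55 minutes layover in Osaka → 09:07 UTC.
Add 10 hours and 25 minutes leg 3 → 19:32 UTC.
Add 3 hours layover in Guadalajara → 22:32 UTC.
Add 11 hours and 25 minutes leg 4 → 09:57 UTC (Apr 24).
Greywater is UTC−9:30, so local arrival = 09:57 − 9:30 = 00:27 on Apr 24.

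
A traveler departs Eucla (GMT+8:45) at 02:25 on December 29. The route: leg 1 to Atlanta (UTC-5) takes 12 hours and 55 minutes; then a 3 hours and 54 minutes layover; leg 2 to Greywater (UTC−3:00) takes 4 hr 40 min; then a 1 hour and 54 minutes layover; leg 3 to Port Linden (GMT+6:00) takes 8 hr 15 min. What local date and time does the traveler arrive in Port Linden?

07:18 on December 30

Convert departure to UTC: 02:25 − 8:45 = 17:40 UTC on Dec 28.
Add 12 hours 55 minutes leg 1 → 06:35 UTC (Dec 29).
Add 3 hours 54 minutes layover in Atlanta → 10:29 UTC.
Add 4 hours 40 minutes leg 2 → 15:09 UTC.
Add 1 hour 54 minutes layover in Greywater → 17:03 UTC.
Add 8 hours and 15 minutes leg 3 → 01:18 UTC (Dec 30).
Port Linden is UTC+6:00, so local arrival = 01:18 + 6:00 = 07:18 on Dec 30.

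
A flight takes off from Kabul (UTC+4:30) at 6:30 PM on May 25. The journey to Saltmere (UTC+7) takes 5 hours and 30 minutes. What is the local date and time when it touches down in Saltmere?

2:30 AM on May 26

Convert departure to UTC: 6:30 PM − 4:30 = 2:00 PM UTC on May 25.
Add 5 hours and 30 minutes travel time → 7:30 PM UTC.
Saltmere is UTC+7:00, so local arrival = 7:30 PM + 7:00 = 2:30 AM on May 26.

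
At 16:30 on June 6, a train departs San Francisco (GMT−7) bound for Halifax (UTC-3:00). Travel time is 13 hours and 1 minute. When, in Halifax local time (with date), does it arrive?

09:31 on June 7

Convert departure to UTC: 16:30 + 7:00 = 23:30 UTC on Jun 6.
Add 13 hours 1 minute travel time → 12:31 UTC (Jun 7).
Halifax is UTC−3:00, so local arrival = 12:31 − 3:00 = 09:31 on Jun 7.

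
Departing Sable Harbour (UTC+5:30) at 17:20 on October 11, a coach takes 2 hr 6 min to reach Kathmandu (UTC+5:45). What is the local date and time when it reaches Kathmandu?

19:41 on October 11

Convert departure to UTC: 17:20 − 5:30 = 11:50 UTC on Oct 11.
Add 2 hours and 6 minutes travel time → 13:56 UTC.
Kathmandu is UTC+5:45, so local arrival = 13:56 + 5:45 = 19:41 on Oct 11.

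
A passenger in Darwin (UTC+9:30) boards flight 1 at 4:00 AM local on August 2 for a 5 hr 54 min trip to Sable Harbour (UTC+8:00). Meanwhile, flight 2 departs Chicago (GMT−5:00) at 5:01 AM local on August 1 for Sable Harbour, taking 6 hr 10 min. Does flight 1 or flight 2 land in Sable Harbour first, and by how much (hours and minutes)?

the second, by 8 hours 13 minutes

Flight 1 in UTC: 4:00 AM − 9:30 = 6:30 PM on Aug 1.
+5 hours 54 minutes → arrive 12:24 AM UTC on Aug 2.
Flight 2 in UTC: 5:01 AM + 5:00 = 10:01 AM on Aug 1.
+6 hours 10 minutes → arrive 4:11 PM UTC on Aug 1.
Flight 2 lands earlier by 8 hours 13 minutes.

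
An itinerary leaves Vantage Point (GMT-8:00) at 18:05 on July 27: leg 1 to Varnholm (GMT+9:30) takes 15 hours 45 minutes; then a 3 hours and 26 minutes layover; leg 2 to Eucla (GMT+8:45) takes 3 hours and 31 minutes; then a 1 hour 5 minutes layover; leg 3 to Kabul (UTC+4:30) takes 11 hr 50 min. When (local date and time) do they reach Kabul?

18:12 on July 29

Convert departure to UTC: 18:05 + 8:00 = 02:05 UTC on Jul 28.
Add 15 hours and 45 minutes leg 1 → 17:50 UTC.
Add 3 hours 26 minutes layover in Varnholm → 21:16 UTC.
Add 3 hours and 31 minutes leg 2 → 00:47 UTC (Jul 29).
Add 1 hour and 5 minutes layover in Eucla → 01:52 UTC.
Add 11 hours and 50 minutes leg 3 → 13:42 UTC.
Kabul is UTC+4:30, so local arrival = 13:42 + 4:30 = 18:12 on Jul 29.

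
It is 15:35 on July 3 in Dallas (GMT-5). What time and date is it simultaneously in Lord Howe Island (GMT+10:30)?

07:05 on July 4

Lord Howe Island is 15:30 ahead of Dallas.
Shift by the zone difference: 15:35 + 15:30 = 07:05 on Jul 4 in Lord Howe Island.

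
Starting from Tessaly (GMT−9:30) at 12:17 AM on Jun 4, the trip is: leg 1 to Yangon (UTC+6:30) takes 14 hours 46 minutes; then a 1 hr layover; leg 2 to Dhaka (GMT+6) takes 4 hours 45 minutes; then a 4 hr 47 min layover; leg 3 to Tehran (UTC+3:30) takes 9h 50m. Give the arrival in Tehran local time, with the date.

12:25 AM on June 6

Convert departure to UTC: 12:17 AM + 9:30 = 9:47 AM UTC on Jun 4.
Add 14 hours 46 minutes leg 1 → 12:33 AM UTC (Jun 5).
Add 1 hour layover in Yangon → 1:33 AM UTC.
Add 4 hours 45 minutes leg 2 → 6:18 AM UTC.
Add 4 hours 47 minutes layover in Dhaka → 11:05 AM UTC.
Add 9 hours 50 minutes leg 3 → 8:55 PM UTC.
Tehran is UTC+3:30, so local arrival = 8:55 PM + 3:30 = 12:25 AM on Jun 6.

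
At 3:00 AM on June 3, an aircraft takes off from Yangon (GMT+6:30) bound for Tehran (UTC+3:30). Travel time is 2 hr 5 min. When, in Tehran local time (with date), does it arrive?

Convert departure to UTC: 3:00 AM − 6:30 = 8:30 PM UTC on Jun 2.
Add 2 hours and 5 minutes travel time → 10:35 PM UTC.
Tehran is UTC+3:30, so local arrival = 10:35 PM + 3:30 = 2:05 AM on Jun 3.

2:05 AM on Jun 3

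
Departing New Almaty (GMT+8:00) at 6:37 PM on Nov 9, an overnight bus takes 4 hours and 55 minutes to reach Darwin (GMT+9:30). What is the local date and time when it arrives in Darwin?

1:02 AM on November 10

Convert departure to UTC: 6:37 PM − 8:00 = 10:37 AM UTC on Nov 9.
Add 4 hours and 55 minutes travel time → 3:32 PM UTC.
Darwin is UTC+9:30, so local arrival = 3:32 PM + 9:30 = 1:02 AM on Nov 10.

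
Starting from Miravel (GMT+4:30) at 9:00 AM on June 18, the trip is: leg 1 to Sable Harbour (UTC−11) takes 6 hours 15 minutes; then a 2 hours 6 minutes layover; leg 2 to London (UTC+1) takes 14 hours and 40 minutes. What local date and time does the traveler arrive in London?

Convert departure to UTC: 9:00 AM − 4:30 = 4:30 AM UTC on Jun 18.
Add 6 hours 15 minutes leg 1 → 10:45 AM UTC.
Add 2 hours and 6 minutes layover in Sable Harbour → 12:51 PM UTC.
Add 14 hours and 40 minutes leg 2 → 3:31 AM UTC (Jun 19).
London is UTC+1:00, so local arrival = 3:31 AM + 1:00 = 4:31 AM on Jun 19.

4:31 AM on June 19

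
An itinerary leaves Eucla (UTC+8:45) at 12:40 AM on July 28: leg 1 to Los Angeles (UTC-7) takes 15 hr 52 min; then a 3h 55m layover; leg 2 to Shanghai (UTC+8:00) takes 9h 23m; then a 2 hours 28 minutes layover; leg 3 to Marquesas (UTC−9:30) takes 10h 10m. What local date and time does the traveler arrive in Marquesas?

Convert departure to UTC: 12:40 AM − 8:45 = 3:55 PM UTC on Jul 27.
Add 15 hours and 52 minutes leg 1 → 7:47 AM UTC (Jul 28).
Add 3 hours and 55 minutes layover in Los Angeles → 11:42 AM UTC.
Add 9 hours 23 minutes leg 2 → 9:05 PM UTC.
Add 2 hours 28 minutes layover in Shanghai → 11:33 PM UTC.
Add 10 hours and 10 minutes leg 3 → 9:43 AM UTC (Jul 29).
Marquesas is UTC−9:30, so local arrival = 9:43 AM − 9:30 = 12:13 AM on Jul 29.

12:13 AM on July 29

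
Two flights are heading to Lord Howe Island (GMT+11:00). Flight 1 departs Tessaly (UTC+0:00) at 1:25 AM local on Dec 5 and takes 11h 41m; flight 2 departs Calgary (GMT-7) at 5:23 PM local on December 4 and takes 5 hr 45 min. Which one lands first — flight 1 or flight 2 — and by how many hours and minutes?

Flight 1 departs at 1:25 AM UTC (Dec 5).
+11 hours 41 minutes → arrive 1:06 PM UTC on Dec 5.
Flight 2 in UTC: 5:23 PM + 7:00 = 12:23 AM on Dec 5.
+5 hours 45 minutes → arrive 6:08 AM UTC on Dec 5.
Flight 2 lands earlier by 6 hours 58 minutes.

the second, by 6 hours 58 minutes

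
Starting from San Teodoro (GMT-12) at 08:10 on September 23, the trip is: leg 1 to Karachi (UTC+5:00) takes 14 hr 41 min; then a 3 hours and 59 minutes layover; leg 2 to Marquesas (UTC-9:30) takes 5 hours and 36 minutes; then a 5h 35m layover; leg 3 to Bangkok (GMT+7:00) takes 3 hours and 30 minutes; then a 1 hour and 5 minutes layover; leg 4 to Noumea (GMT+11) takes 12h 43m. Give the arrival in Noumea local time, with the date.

06:19 on September 26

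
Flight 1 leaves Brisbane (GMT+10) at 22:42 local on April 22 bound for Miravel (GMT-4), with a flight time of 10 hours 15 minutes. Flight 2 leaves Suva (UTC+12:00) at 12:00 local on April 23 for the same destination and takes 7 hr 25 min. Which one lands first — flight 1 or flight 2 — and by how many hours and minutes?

Flight 1 in UTC: 22:42 − 10:00 = 12:42 on Apr 22.
+10 hours 15 minutes → arrive 22:57 UTC on Apr 22.
Flight 2 in UTC: 12:00 − 12:00 = 00:00 on Apr 23.
+7 hours 25 minutes → arrive 07:25 UTC on Apr 23.
Flight 1 lands earlier by 8 hours 28 minutes.

the first, by 8 hours 28 minutes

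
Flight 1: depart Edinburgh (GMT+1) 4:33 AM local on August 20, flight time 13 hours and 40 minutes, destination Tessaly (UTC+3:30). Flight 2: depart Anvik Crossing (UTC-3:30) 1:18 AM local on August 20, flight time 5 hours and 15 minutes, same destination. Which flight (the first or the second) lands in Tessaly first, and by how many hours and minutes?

Flight 1 in UTC: 4:33 AM − 1:00 = 3:33 AM on Aug 20.
+13 hours and 40 minutes → arrive 5:13 PM UTC on Aug 20.
Flight 2 in UTC: 1:18 AM + 3:30 = 4:48 AM on Aug 20.
+5 hours and 15 minutes → arrive 10:03 AM UTC on Aug 20.
Flight 2 lands earlier by 7 hours 10 minutes.

the second, by 7 hours 10 minutes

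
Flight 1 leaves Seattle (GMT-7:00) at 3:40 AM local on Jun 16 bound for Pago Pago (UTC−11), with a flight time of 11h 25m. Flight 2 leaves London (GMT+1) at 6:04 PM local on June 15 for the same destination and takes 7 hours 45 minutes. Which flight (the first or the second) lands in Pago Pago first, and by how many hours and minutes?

the second, by 21 hours 16 minutes

Flight 1 in UTC: 3:40 AM + 7:00 = 10:40 AM on Jun 16.
+11 hours 25 minutes → arrive 10:05 PM UTC on Jun 16.
Flight 2 in UTC: 6:04 PM − 1:00 = 5:04 PM on Jun 15.
+7 hours 45 minutes → arrive 12:49 AM UTC on Jun 16.
Flight 2 lands earlier by 21 hours 16 minutes.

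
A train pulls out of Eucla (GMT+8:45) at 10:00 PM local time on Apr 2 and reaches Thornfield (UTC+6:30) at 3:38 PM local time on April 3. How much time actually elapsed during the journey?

Thornfield is 2:15 behind Eucla.
Clock-face elapsed time (ignoring zones) is 17 hours 38 minutes.
Actual elapsed = 17 hours 38 minutes + 2:15 = 19 hours 53 minutes.

19 hours 53 minutes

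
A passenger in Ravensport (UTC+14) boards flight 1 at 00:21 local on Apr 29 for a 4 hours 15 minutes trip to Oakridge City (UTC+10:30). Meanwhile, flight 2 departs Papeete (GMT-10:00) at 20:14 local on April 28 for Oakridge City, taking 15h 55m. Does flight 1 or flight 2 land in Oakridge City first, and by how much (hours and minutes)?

the first, by 31 hours 33 minutes

Flight 1 in UTC: 00:21 − 14:00 = 10:21 on Apr 28.
+4 hours 15 minutes → arrive 14:36 UTC on Apr 28.
Flight 2 in UTC: 20:14 + 10:00 = 06:14 on Apr 29.
+15 hours and 55 minutes → arrive 22:09 UTC on Apr 29.
Flight 1 lands earlier by 31 hours 33 minutes.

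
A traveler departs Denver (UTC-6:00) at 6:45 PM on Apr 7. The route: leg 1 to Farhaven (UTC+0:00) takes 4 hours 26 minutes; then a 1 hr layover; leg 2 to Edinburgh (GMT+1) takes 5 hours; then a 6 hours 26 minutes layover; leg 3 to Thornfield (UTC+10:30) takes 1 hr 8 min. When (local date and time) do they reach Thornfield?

5:15 AM on April 9

Convert departure to UTC: 6:45 PM + 6:00 = 12:45 AM UTC on Apr 8.
Add 4 hours and 26 minutes leg 1 → 5:11 AM UTC.
Add 1 hour layover in Farhaven → 6:11 AM UTC.
Add 5 hours leg 2 → 11:11 AM UTC.
Add 6 hours and 26 minutes layover in Edinburgh → 5:37 PM UTC.
Add 1 hour and 8 minutes leg 3 → 6:45 PM UTC.
Thornfield is UTC+10:30, so local arrival = 6:45 PM + 10:30 = 5:15 AM on Apr 9.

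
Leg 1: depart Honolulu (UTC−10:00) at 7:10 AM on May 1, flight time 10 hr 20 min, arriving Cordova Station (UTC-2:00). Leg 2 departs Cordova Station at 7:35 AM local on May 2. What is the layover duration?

6 hours 5 minutes

Convert departure to UTC: 7:10 AM + 10:00 = 5:10 PM UTC on May 1.
Add 10 hours and 20 minutes flight time → 3:30 AM UTC (May 2).
Cordova Station is UTC−2:00, so local arrival = 3:30 AM − 2:00 = 1:30 AM on May 2.
Layover = 7:35 AM − 1:30 AM = 6 hours 5 minutes.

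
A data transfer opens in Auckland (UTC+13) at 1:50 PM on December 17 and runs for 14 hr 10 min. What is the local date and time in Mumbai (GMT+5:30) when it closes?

Mumbai is 7:30 behind Auckland.
After 14 hours and 10 minutes it is 4:00 AM (Dec 18) in Auckland.
Shift by the zone difference: 4:00 AM − 7:30 = 8:30 PM on Dec 17 in Mumbai.

8:30 PM on Dec 17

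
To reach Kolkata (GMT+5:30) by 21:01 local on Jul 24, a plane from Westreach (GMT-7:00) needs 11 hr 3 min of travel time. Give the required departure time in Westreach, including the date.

21:28 on July 23

Target arrival in UTC: 21:01 − 5:30 = 15:31 on Jul 24.
Subtract 11 hours 3 minutes → departure 04:28 UTC on Jul 24.
Westreach is UTC−7:00: 04:28 − 7:00 = 21:28 on Jul 23.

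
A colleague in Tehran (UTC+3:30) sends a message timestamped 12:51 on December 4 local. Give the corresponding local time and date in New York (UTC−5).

04:21 on Dec 4

In UTC: 12:51 − 3:30 = 09:21 on Dec 4.
New York is UTC−5:00: 09:21 − 5:00 = 04:21 on Dec 4.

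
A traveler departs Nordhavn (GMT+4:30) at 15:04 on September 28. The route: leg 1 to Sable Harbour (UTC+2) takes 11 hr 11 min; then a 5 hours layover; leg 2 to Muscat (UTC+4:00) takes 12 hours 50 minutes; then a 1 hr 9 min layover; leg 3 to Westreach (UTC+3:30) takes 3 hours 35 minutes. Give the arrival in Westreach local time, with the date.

23:49 on September 29

Convert departure to UTC: 15:04 − 4:30 = 10:34 UTC on Sep 28.
Add 11 hours and 11 minutes leg 1 → 21:45 UTC.
Add 5 hours layover in Sable Harbour → 02:45 UTC (Sep 29).
Add 12 hours 50 minutes leg 2 → 15:35 UTC.
Add 1 hour and 9 minutes layover in Muscat → 16:44 UTC.
Add 3 hours 35 minutes leg 3 → 20:19 UTC.
Westreach is UTC+3:30, so local arrival = 20:19 + 3:30 = 23:49 on Sep 29.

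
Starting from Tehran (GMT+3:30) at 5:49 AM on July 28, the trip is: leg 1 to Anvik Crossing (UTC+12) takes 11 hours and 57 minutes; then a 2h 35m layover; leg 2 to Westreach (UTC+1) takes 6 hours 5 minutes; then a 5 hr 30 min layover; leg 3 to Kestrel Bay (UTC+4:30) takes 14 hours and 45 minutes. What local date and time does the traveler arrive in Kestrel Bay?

Convert departure to UTC: 5:49 AM − 3:30 = 2:19 AM UTC on Jul 28.
Add 11 hours and 57 minutes leg 1 → 2:16 PM UTC.
Add 2 hours 35 minutes layover in Anvik Crossing → 4:51 PM UTC.
Add 6 hours and 5 minutes leg 2 → 10:56 PM UTC.
Add 5 hours and 30 minutes layover in Westreach → 4:26 AM UTC (Jul 29).
Add 14 hours 45 minutes leg 3 → 7:11 PM UTC.
Kestrel Bay is UTC+4:30, so local arrival = 7:11 PM + 4:30 = 11:41 PM on Jul 29.

11:41 PM on Jul 29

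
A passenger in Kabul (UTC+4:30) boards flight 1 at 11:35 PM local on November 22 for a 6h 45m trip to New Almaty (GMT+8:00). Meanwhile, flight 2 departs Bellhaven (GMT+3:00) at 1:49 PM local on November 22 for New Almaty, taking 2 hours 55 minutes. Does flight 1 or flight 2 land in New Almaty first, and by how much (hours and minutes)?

Flight 1 in UTC: 11:35 PM − 4:30 = 7:05 PM on Nov 22.
+6 hours and 45 minutes → arrive 1:50 AM UTC on Nov 23.
Flight 2 in UTC: 1:49 PM − 3:00 = 10:49 AM on Nov 22.
+2 hours 55 minutes → arrive 1:44 PM UTC on Nov 22.
Flight 2 lands earlier by 12 hours 6 minutes.

the second, by 12 hours 6 minutes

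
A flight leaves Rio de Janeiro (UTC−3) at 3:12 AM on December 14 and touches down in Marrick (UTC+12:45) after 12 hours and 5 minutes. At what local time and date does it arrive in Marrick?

7:02 AM on December 15

Convert departure to UTC: 3:12 AM + 3:00 = 6:12 AM UTC on Dec 14.
Add 12 hours and 5 minutes travel time → 6:17 PM UTC.
Marrick is UTC+12:45, so local arrival = 6:17 PM + 12:45 = 7:02 AM on Dec 15.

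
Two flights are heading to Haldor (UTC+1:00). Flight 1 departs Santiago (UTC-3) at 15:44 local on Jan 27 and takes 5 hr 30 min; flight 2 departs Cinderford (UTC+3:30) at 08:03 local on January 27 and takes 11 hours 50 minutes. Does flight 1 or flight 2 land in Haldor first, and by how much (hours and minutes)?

Flight 1 in UTC: 15:44 + 3:00 = 18:44 on Jan 27.
+5 hours and 30 minutes → arrive 00:14 UTC on Jan 28.
Flight 2 in UTC: 08:03 − 3:30 = 04:33 on Jan 27.
+11 hours 50 minutes → arrive 16:23 UTC on Jan 27.
Flight 2 lands earlier by 7 hours 51 minutes.

the second, by 7 hours 51 minutes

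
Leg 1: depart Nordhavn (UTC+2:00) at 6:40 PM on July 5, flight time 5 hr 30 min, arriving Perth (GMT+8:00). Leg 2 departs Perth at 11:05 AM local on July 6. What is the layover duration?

Convert departure to UTC: 6:40 PM − 2:00 = 4:40 PM UTC on Jul 5.
Add 5 hours and 30 minutes flight time → 10:10 PM UTC.
Perth is UTC+8:00, so local arrival = 10:10 PM + 8:00 = 6:10 AM on Jul 6.
Layover = 11:05 AM − 6:10 AM = 4 hours 55 minutes.

4 hours 55 minutes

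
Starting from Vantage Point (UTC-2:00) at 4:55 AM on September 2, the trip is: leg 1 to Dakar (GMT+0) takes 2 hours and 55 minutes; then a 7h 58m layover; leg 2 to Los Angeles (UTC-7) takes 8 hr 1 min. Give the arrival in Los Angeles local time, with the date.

6:49 PM on Sep 2

Convert departure to UTC: 4:55 AM + 2:00 = 6:55 AM UTC on Sep 2.
Add 2 hours and 55 minutes leg 1 → 9:50 AM UTC.
Add 7 hours and 58 minutes layover in Dakar → 5:48 PM UTC.
Add 8 hours 1 minute leg 2 → 1:49 AM UTC (Sep 3).
Los Angeles is UTC−7:00, so local arrival = 1:49 AM − 7:00 = 6:49 PM on Sep 2.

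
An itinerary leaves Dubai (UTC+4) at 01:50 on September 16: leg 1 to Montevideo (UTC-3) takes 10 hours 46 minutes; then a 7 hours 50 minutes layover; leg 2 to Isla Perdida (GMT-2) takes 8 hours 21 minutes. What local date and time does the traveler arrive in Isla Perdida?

22:47 on September 16

Convert departure to UTC: 01:50 − 4:00 = 21:50 UTC on Sep 15.
Add 10 hours 46 minutes leg 1 → 08:36 UTC (Sep 16).
Add 7 hours 50 minutes layover in Montevideo → 16:26 UTC.
Add 8 hours and 21 minutes leg 2 → 00:47 UTC (Sep 17).
Isla Perdida is UTC−2:00, so local arrival = 00:47 − 2:00 = 22:47 on Sep 16.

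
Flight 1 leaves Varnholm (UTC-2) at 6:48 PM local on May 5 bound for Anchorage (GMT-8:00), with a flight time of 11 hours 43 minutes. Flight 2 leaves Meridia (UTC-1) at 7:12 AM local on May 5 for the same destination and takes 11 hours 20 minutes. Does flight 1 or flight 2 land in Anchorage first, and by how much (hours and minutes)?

the second, by 12 hours 59 minutes

Flight 1 in UTC: 6:48 PM + 2:00 = 8:48 PM on May 5.
+11 hours 43 minutes → arrive 8:31 AM UTC on May 6.
Flight 2 in UTC: 7:12 AM + 1:00 = 8:12 AM on May 5.
+11 hours 20 minutes → arrive 7:32 PM UTC on May 5.
Flight 2 lands earlier by 12 hours 59 minutes.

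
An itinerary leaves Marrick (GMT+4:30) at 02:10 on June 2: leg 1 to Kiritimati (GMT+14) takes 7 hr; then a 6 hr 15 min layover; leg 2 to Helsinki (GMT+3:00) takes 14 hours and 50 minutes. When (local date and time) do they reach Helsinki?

Convert departure to UTC: 02:10 − 4:30 = 21:40 UTC on Jun 1.
Add 7 hours leg 1 → 04:40 UTC (Jun 2).
Add 6 hours 15 minutes layover in Kiritimati → 10:55 UTC.
Add 14 hours 50 minutes leg 2 → 01:45 UTC (Jun 3).
Helsinki is UTC+3:00, so local arrival = 01:45 + 3:00 = 04:45 on Jun 3.

04:45 on June 3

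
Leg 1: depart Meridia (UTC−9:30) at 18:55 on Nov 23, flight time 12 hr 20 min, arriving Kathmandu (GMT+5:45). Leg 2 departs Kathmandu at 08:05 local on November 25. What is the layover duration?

Convert departure to UTC: 18:55 + 9:30 = 04:25 UTC on Nov 24.
Add 12 hours 20 minutes flight time → 16:45 UTC.
Kathmandu is UTC+5:45, so local arrival = 16:45 + 5:45 = 22:30 on Nov 24.
Layover = 08:05 − 22:30 (+1 day) = 9 hours 35 minutes.

9 hours 35 minutes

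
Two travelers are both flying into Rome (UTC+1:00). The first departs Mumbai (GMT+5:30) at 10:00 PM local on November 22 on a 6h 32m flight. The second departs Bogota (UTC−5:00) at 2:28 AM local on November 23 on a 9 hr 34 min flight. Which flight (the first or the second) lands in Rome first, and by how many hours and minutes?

Flight 1 in UTC: 10:00 PM − 5:30 = 4:30 PM on Nov 22.
+6 hours 32 minutes → arrive 11:02 PM UTC on Nov 22.
Flight 2 in UTC: 2:28 AM + 5:00 = 7:28 AM on Nov 23.
+9 hours 34 minutes → arrive 5:02 PM UTC on Nov 23.
Flight 1 lands earlier by 18 hours.

the first, by 18 hours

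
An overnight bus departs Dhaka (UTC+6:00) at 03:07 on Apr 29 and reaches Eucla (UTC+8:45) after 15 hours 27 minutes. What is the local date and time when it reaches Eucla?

Eucla is 2:45 ahead of Dhaka.
After 15 hours and 27 minutes it is 18:34 in Dhaka.
Shift by the zone difference: 18:34 + 2:45 = 21:19 on Apr 29 in Eucla.

21:19 on Apr 29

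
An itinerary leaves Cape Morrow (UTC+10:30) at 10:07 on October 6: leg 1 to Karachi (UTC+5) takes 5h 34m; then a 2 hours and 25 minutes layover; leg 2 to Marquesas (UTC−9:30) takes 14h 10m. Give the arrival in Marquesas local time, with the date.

12:16 on October 6

Convert departure to UTC: 10:07 − 10:30 = 23:37 UTC on Oct 5.
Add 5 hours and 34 minutes leg 1 → 05:11 UTC (Oct 6).
Add 2 hours and 25 minutes layover in Karachi → 07:36 UTC.
Add 14 hours and 10 minutes leg 2 → 21:46 UTC.
Marquesas is UTC−9:30, so local arrival = 21:46 − 9:30 = 12:16 on Oct 6.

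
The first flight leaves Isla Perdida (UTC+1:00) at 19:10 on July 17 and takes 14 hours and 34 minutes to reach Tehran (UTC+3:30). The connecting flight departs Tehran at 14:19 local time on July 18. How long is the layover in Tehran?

Convert departure to UTC: 19:10 − 1:00 = 18:10 UTC on Jul 17.
Add 14 hours and 34 minutes flight time → 08:44 UTC (Jul 18).
Tehran is UTC+3:30, so local arrival = 08:44 + 3:30 = 12:14 on Jul 18.
Layover = 14:19 − 12:14 = 2 hours 5 minutes.

2 hours 5 minutes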